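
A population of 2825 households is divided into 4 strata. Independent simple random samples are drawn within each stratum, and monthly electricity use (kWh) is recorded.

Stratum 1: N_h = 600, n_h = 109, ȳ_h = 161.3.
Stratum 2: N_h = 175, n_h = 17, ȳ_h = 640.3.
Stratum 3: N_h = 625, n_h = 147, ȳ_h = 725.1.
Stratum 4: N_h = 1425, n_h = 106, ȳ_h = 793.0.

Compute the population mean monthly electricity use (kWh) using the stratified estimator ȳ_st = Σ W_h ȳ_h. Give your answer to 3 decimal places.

N = Σ N_h = 2825. Stratum weights W_h = N_h/N.
ȳ_st = (600·161.3 + 175·640.3 + 625·725.1 + 1425·793.0) / 2825 = 634.35221

ȳ_st ≈ 634.352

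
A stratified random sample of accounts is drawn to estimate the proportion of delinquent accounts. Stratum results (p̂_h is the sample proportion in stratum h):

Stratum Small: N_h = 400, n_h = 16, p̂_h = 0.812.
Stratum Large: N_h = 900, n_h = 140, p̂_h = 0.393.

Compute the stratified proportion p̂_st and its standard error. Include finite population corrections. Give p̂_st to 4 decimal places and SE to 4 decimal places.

p̂_st ≈ 0.5219, SE ≈ 0.0402

N = 1300; stratum weights W_h = N_h/N.
p̂_st = Σ W_h p̂_h = (400·0.812 + 900·0.393)/1300 = 0.52192
V̂(p̂_st) = Σ W_h² (1 − n_h/N_h) p̂_h(1−p̂_h)/(n_h−1):
  stratum Small: (400/1300)²·(1 − 16/400)·0.812·0.188/15 = 0.000924969
  stratum Large: (900/1300)²·(1 − 140/900)·0.393·0.607/139 = 0.000694602
V̂(p̂_st) = 0.00161957; SE = √V̂ = 0.0402439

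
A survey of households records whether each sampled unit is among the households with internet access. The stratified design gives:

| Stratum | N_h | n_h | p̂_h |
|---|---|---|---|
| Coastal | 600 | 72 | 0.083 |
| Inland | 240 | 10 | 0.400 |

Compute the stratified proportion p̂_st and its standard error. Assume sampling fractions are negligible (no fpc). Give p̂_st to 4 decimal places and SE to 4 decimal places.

p̂_st ≈ 0.1736, SE ≈ 0.0522

N = 840; stratum weights W_h = N_h/N.
p̂_st = Σ W_h p̂_h = (600·0.083 + 240·0.400)/840 = 0.17357
V̂(p̂_st) = Σ W_h² p̂_h(1−p̂_h)/(n_h−1):
  stratum Coastal: (600/840)²·0.083·0.917/71 = 0.000546932
  stratum Inland: (240/840)²·0.400·0.600/9 = 0.00217687
V̂(p̂_st) = 0.0027238; SE = √V̂ = 0.0521901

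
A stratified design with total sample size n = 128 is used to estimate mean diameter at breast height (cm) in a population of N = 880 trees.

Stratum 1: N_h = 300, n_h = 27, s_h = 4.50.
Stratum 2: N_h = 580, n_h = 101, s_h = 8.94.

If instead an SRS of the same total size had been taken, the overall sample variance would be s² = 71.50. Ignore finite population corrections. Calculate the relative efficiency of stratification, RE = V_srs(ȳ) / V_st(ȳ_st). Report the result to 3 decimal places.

RE ≈ 1.296

V̂(ȳ_st) = Σ W_h² s_h²/n_h, with W_h = N_h/N and N = 880:
  stratum 1: (300/880)²·4.50²/27 = 0.0871643
  stratum 2: (580/880)²·8.94²/101 = 0.343751
V_st = 0.430916
V_srs = s²/n = 71.50/128 = 0.558594
Relative efficiency = V_srs / V_st = 0.558594/0.430916 = 1.2963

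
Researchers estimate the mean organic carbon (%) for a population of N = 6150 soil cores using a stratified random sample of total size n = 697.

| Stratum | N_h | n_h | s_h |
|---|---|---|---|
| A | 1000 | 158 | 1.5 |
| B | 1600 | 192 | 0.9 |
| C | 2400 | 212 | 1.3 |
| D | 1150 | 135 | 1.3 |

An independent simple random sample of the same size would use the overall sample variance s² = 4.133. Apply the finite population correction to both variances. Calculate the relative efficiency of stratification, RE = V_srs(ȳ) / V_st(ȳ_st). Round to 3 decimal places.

V̂(ȳ_st) = Σ W_h² (1 − n_h/N_h) s_h²/n_h, with W_h = N_h/N and N = 6150:
  stratum A: (1000/6150)²·(1 − 158/1000)·1.5²/158 = 0.00031702
  stratum B: (1600/6150)²·(1 − 192/1600)·0.9²/192 = 0.000251279
  stratum C: (2400/6150)²·(1 − 212/2400)·1.3²/212 = 0.00110677
  stratum D: (1150/6150)²·(1 − 135/1150)·1.3²/135 = 0.000386337
V_st = 0.00206141
V_srs = (1 − 697/6150)·4.133/697 = 0.00525767
Relative efficiency = V_srs / V_st = 0.00525767/0.00206141 = 2.5505

RE ≈ 2.551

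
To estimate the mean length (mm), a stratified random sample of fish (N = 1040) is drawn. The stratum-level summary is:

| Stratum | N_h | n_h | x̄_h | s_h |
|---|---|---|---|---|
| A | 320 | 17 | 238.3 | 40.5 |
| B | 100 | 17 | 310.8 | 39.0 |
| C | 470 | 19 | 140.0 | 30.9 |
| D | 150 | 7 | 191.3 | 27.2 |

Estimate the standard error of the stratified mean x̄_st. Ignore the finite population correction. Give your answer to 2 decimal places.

SE(x̄_st) ≈ 4.74

V̂(x̄_st) = Σ W_h² s_h²/n_h, with W_h = N_h/N and N = 1040:
  stratum A: (320/1040)²·40.5²/17 = 9.1347
  stratum B: (100/1040)²·39.0²/17 = 0.827206
  stratum C: (470/1040)²·30.9²/19 = 10.2634
  stratum D: (150/1040)²·27.2²/7 = 2.19865
V̂(x̄_st) = 22.424
SE(x̄_st) = √22.424 = 4.7354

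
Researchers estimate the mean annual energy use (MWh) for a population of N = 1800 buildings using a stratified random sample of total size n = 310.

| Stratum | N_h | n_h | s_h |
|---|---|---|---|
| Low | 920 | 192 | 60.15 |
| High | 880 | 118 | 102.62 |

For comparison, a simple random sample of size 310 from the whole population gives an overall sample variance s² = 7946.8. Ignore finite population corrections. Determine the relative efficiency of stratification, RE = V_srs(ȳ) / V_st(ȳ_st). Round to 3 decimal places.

RE ≈ 0.976

V̂(ȳ_st) = Σ W_h² s_h²/n_h, with W_h = N_h/N and N = 1800:
  stratum Low: (920/1800)²·60.15²/192 = 4.92267
  stratum High: (880/1800)²·102.62²/118 = 21.3306
V_st = 26.2532
V_srs = s²/n = 7946.8/310 = 25.6348
Relative efficiency = V_srs / V_st = 25.6348/26.2532 = 0.9764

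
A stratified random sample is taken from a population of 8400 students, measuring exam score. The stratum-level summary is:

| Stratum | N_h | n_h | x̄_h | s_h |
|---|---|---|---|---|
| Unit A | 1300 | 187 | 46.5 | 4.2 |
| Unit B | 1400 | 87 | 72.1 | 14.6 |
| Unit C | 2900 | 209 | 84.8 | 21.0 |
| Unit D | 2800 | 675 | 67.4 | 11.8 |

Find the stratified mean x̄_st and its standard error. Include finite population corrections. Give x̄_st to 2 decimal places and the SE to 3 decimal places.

x̄_st ≈ 70.96, SE ≈ 0.563

x̄_st = Σ W_h x̄_h = (1300·46.5 + 1400·72.1 + 2900·84.8 + 2800·67.4)/8400 = 70.95595
V̂(x̄_st) = Σ W_h² (1 − n_h/N_h) s_h²/n_h, with W_h = N_h/N and N = 8400:
  stratum Unit A: (1300/8400)²·(1 − 187/1300)·4.2²/187 = 0.00193436
  stratum Unit B: (1400/8400)²·(1 − 87/1400)·14.6²/87 = 0.0638294
  stratum Unit C: (2900/8400)²·(1 − 209/2900)·21.0²/209 = 0.23337
  stratum Unit D: (2800/8400)²·(1 − 675/2800)·11.8²/675 = 0.0173948
V̂(x̄_st) = 0.316529
SE(x̄_st) = √0.316529 = 0.562609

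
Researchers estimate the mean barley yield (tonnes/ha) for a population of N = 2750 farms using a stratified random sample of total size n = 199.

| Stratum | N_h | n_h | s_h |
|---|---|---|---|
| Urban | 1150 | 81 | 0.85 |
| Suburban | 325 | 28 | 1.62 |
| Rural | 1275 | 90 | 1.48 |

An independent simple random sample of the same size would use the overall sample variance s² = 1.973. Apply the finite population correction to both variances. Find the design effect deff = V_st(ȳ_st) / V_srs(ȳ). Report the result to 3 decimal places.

V̂(ȳ_st) = Σ W_h² (1 − n_h/N_h) s_h²/n_h, with W_h = N_h/N and N = 2750:
  stratum Urban: (1150/2750)²·(1 − 81/1150)·0.85²/81 = 0.00144998
  stratum Suburban: (325/2750)²·(1 − 28/325)·1.62²/28 = 0.00119632
  stratum Rural: (1275/2750)²·(1 − 90/1275)·1.48²/90 = 0.00486233
V_st = 0.00750863
V_srs = (1 − 199/2750)·1.973/199 = 0.00919712
deff = V_st / V_srs = 0.00750863/0.00919712 = 0.8164

deff ≈ 0.816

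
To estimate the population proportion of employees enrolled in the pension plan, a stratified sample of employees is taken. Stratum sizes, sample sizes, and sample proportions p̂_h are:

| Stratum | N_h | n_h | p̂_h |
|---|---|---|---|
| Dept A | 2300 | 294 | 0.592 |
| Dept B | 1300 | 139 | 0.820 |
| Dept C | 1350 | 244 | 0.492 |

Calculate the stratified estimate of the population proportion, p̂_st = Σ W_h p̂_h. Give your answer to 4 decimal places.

N = 4950; stratum weights W_h = N_h/N.
p̂_st = Σ W_h p̂_h = (2300·0.592 + 1300·0.820 + 1350·0.492)/4950 = 0.62461

p̂_st ≈ 0.6246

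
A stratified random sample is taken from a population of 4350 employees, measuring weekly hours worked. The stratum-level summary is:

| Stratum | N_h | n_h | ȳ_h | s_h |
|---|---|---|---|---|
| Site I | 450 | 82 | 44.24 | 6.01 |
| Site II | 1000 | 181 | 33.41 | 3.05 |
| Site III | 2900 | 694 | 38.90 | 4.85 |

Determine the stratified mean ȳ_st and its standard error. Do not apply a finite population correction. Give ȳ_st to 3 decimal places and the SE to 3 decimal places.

ȳ_st ≈ 38.190, SE ≈ 0.150

ȳ_st = Σ W_h ȳ_h = (450·44.24 + 1000·33.41 + 2900·38.90)/4350 = 38.19034
V̂(ȳ_st) = Σ W_h² s_h²/n_h, with W_h = N_h/N and N = 4350:
  stratum Site I: (450/4350)²·6.01²/82 = 0.00471391
  stratum Site II: (1000/4350)²·3.05²/181 = 0.00271608
  stratum Site III: (2900/4350)²·4.85²/694 = 0.015064
V̂(ȳ_st) = 0.022494
SE(ȳ_st) = √0.022494 = 0.14998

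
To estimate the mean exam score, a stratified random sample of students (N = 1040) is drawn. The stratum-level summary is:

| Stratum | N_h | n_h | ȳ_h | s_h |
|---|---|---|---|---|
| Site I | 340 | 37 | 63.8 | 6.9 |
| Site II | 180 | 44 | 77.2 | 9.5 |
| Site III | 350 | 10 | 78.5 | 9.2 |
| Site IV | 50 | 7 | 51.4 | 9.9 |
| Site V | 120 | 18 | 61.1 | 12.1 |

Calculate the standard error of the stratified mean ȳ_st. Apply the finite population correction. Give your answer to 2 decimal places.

V̂(ȳ_st) = Σ W_h² (1 − n_h/N_h) s_h²/n_h, with W_h = N_h/N and N = 1040:
  stratum Site I: (340/1040)²·(1 − 37/340)·6.9²/37 = 0.122561
  stratum Site II: (180/1040)²·(1 − 44/180)·9.5²/44 = 0.0464236
  stratum Site III: (350/1040)²·(1 − 10/350)·9.2²/10 = 0.931228
  stratum Site IV: (50/1040)²·(1 − 7/50)·9.9²/7 = 0.027832
  stratum Site V: (120/1040)²·(1 − 18/120)·12.1²/18 = 0.0920477
V̂(ȳ_st) = 1.22009
SE(ȳ_st) = √1.22009 = 1.10458

SE(ȳ_st) ≈ 1.10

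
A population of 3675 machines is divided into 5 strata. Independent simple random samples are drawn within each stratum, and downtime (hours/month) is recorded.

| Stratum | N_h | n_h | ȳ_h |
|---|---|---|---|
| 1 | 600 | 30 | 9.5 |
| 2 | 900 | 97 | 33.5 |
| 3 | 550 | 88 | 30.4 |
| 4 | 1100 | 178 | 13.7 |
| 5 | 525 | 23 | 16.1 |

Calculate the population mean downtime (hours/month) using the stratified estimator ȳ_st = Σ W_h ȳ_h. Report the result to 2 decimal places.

ȳ_st ≈ 20.71

N = Σ N_h = 3675. Stratum weights W_h = N_h/N.
ȳ_st = (600·9.5 + 900·33.5 + 550·30.4 + 1100·13.7 + 525·16.1) / 3675 = 20.7054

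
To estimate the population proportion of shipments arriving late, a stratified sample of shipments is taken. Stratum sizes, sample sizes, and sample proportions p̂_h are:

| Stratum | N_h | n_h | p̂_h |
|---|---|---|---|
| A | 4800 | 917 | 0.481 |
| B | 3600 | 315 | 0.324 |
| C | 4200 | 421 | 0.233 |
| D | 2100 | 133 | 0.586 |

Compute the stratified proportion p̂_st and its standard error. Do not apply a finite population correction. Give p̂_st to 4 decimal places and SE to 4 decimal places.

N = 14700; stratum weights W_h = N_h/N.
p̂_st = Σ W_h p̂_h = (4800·0.481 + 3600·0.324 + 4200·0.233 + 2100·0.586)/14700 = 0.38669
V̂(p̂_st) = Σ W_h² p̂_h(1−p̂_h)/(n_h−1):
  stratum A: (4800/14700)²·0.481·0.519/916 = 2.90579e-05
  stratum B: (3600/14700)²·0.324·0.676/314 = 4.18343e-05
  stratum C: (4200/14700)²·0.233·0.767/420 = 3.47349e-05
  stratum D: (2100/14700)²·0.586·0.414/132 = 3.75083e-05
V̂(p̂_st) = 0.000143135; SE = √V̂ = 0.0119639

p̂_st ≈ 0.3867, SE ≈ 0.0120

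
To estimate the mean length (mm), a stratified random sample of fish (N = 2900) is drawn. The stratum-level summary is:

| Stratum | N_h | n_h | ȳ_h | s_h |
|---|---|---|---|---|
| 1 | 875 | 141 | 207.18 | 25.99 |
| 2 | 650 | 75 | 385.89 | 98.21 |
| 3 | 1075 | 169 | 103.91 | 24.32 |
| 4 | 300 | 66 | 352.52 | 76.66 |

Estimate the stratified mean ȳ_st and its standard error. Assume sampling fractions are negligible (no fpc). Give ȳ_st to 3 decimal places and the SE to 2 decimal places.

ȳ_st = Σ W_h ȳ_h = (875·207.18 + 650·385.89 + 1075·103.91 + 300·352.52)/2900 = 223.98974
V̂(ȳ_st) = Σ W_h² s_h²/n_h, with W_h = N_h/N and N = 2900:
  stratum 1: (875/2900)²·25.99²/141 = 0.436128
  stratum 2: (650/2900)²·98.21²/75 = 6.46072
  stratum 3: (1075/2900)²·24.32²/169 = 0.480907
  stratum 4: (300/2900)²·76.66²/66 = 0.952884
V̂(ȳ_st) = 8.33064
SE(ȳ_st) = √8.33064 = 2.88628

ȳ_st ≈ 223.990, SE ≈ 2.89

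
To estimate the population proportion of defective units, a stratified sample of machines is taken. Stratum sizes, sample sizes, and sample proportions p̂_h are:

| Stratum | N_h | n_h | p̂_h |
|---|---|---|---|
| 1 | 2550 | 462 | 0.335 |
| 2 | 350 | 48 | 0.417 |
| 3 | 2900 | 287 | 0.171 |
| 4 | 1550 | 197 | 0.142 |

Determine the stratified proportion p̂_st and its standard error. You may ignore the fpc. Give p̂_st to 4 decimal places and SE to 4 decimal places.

N = 7350; stratum weights W_h = N_h/N.
p̂_st = Σ W_h p̂_h = (2550·0.335 + 350·0.417 + 2900·0.171 + 1550·0.142)/7350 = 0.23350
V̂(p̂_st) = Σ W_h² p̂_h(1−p̂_h)/(n_h−1):
  stratum 1: (2550/7350)²·0.335·0.665/461 = 5.81663e-05
  stratum 2: (350/7350)²·0.417·0.583/47 = 1.17292e-05
  stratum 3: (2900/7350)²·0.171·0.829/286 = 7.71624e-05
  stratum 4: (1550/7350)²·0.142·0.858/196 = 2.76445e-05
V̂(p̂_st) = 0.000174702; SE = √V̂ = 0.0132175

p̂_st ≈ 0.2335, SE ≈ 0.0132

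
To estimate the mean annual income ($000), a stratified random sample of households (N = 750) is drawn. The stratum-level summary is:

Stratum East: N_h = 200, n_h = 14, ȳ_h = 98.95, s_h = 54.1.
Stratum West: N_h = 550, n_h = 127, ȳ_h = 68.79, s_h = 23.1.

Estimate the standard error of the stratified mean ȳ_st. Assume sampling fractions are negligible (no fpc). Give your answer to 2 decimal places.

SE(ȳ_st) ≈ 4.14

V̂(ȳ_st) = Σ W_h² s_h²/n_h, with W_h = N_h/N and N = 750:
  stratum East: (200/750)²·54.1²/14 = 14.8663
  stratum West: (550/750)²·23.1²/127 = 2.25956
V̂(ȳ_st) = 17.1259
SE(ȳ_st) = √17.1259 = 4.13834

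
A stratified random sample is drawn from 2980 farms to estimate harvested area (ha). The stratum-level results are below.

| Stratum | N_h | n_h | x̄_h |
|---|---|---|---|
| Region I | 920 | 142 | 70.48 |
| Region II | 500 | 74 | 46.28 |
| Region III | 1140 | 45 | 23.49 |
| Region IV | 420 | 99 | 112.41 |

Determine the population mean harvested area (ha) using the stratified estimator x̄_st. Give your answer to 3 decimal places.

x̄_st ≈ 54.353

N = Σ N_h = 2980. Stratum weights W_h = N_h/N.
x̄_st = (920·70.48 + 500·46.28 + 1140·23.49 + 420·112.41) / 2980 = 54.35315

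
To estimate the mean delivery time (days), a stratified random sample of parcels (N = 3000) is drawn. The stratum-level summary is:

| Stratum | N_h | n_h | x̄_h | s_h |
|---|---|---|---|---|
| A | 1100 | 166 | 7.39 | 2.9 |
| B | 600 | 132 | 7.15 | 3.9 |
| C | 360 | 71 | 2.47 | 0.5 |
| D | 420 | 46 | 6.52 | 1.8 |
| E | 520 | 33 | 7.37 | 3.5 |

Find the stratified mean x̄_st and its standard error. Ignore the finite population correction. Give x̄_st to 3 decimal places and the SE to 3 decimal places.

x̄_st = Σ W_h x̄_h = (1100·7.39 + 600·7.15 + 360·2.47 + 420·6.52 + 520·7.37)/3000 = 6.62633
V̂(x̄_st) = Σ W_h² s_h²/n_h, with W_h = N_h/N and N = 3000:
  stratum A: (1100/3000)²·2.9²/166 = 0.00681131
  stratum B: (600/3000)²·3.9²/132 = 0.00460909
  stratum C: (360/3000)²·0.5²/71 = 5.07042e-05
  stratum D: (420/3000)²·1.8²/46 = 0.00138052
  stratum E: (520/3000)²·3.5²/33 = 0.0111529
V̂(x̄_st) = 0.0240045
SE(x̄_st) = √0.0240045 = 0.154934

x̄_st ≈ 6.626, SE ≈ 0.155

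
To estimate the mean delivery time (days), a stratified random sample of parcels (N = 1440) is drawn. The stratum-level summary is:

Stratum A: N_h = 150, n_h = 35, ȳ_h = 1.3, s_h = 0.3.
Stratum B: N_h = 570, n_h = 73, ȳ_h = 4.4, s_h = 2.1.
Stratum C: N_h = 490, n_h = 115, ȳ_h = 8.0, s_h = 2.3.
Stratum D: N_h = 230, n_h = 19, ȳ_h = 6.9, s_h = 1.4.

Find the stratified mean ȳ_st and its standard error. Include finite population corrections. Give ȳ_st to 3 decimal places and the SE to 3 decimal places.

ȳ_st = Σ W_h ȳ_h = (150·1.3 + 570·4.4 + 490·8.0 + 230·6.9)/1440 = 5.70139
V̂(ȳ_st) = Σ W_h² (1 − n_h/N_h) s_h²/n_h, with W_h = N_h/N and N = 1440:
  stratum A: (150/1440)²·(1 − 35/150)·0.3²/35 = 2.13914e-05
  stratum B: (570/1440)²·(1 − 73/570)·2.1²/73 = 0.00825319
  stratum C: (490/1440)²·(1 − 115/490)·2.3²/115 = 0.00407624
  stratum D: (230/1440)²·(1 − 19/230)·1.4²/19 = 0.00241428
V̂(ȳ_st) = 0.0147651
SE(ȳ_st) = √0.0147651 = 0.121512

ȳ_st ≈ 5.701, SE ≈ 0.122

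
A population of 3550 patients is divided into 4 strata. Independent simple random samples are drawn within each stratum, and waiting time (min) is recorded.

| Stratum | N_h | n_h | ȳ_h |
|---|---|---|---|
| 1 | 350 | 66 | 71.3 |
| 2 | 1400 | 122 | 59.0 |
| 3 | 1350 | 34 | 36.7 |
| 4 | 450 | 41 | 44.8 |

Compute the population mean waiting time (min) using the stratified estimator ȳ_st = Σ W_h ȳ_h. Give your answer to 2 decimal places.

N = Σ N_h = 3550. Stratum weights W_h = N_h/N.
ȳ_st = (350·71.3 + 1400·59.0 + 1350·36.7 + 450·44.8) / 3550 = 49.9324

ȳ_st ≈ 49.93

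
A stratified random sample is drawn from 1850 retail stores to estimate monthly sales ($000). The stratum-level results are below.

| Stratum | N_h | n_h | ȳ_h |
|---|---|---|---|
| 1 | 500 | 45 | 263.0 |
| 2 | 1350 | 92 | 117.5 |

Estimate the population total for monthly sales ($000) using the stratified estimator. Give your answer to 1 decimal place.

τ̂_st = Σ N_h ȳ_h = 500·263.0 + 1350·117.5 = 290125.0

τ̂_st ≈ 290125.0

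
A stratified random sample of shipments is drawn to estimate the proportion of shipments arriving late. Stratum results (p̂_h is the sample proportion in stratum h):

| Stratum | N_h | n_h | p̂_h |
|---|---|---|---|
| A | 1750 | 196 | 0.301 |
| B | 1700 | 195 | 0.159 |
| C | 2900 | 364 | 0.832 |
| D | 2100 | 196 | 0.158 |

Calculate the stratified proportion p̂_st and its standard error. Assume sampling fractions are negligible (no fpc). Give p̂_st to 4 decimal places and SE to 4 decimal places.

N = 8450; stratum weights W_h = N_h/N.
p̂_st = Σ W_h p̂_h = (1750·0.301 + 1700·0.159 + 2900·0.832 + 2100·0.158)/8450 = 0.41913
V̂(p̂_st) = Σ W_h² p̂_h(1−p̂_h)/(n_h−1):
  stratum A: (1750/8450)²·0.301·0.699/195 = 4.62777e-05
  stratum B: (1700/8450)²·0.159·0.841/194 = 2.78982e-05
  stratum C: (2900/8450)²·0.832·0.168/363 = 4.53533e-05
  stratum D: (2100/8450)²·0.158·0.842/195 = 4.21366e-05
V̂(p̂_st) = 0.000161666; SE = √V̂ = 0.0127148

p̂_st ≈ 0.4191, SE ≈ 0.0127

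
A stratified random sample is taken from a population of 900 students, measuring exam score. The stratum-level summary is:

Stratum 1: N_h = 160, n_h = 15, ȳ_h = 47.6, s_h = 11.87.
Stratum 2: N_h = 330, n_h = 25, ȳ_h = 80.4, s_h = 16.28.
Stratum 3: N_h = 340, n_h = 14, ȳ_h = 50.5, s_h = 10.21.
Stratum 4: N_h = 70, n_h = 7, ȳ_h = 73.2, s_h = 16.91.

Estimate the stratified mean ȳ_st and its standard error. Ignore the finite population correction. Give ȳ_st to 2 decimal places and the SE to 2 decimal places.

ȳ_st ≈ 62.71, SE ≈ 1.74

ȳ_st = Σ W_h ȳ_h = (160·47.6 + 330·80.4 + 340·50.5 + 70·73.2)/900 = 62.71333
V̂(ȳ_st) = Σ W_h² s_h²/n_h, with W_h = N_h/N and N = 900:
  stratum 1: (160/900)²·11.87²/15 = 0.296869
  stratum 2: (330/900)²·16.28²/25 = 1.42532
  stratum 3: (340/900)²·10.21²/14 = 1.06266
  stratum 4: (70/900)²·16.91²/7 = 0.247116
V̂(ȳ_st) = 3.03197
SE(ȳ_st) = √3.03197 = 1.74125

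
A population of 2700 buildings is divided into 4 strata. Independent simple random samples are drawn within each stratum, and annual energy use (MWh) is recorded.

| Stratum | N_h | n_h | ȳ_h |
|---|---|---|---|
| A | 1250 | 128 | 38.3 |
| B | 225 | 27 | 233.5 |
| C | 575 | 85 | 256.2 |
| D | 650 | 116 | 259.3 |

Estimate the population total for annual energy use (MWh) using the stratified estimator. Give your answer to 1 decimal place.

τ̂_st = Σ N_h ȳ_h = 1250·38.3 + 225·233.5 + 575·256.2 + 650·259.3 = 416272.5

τ̂_st ≈ 416272.5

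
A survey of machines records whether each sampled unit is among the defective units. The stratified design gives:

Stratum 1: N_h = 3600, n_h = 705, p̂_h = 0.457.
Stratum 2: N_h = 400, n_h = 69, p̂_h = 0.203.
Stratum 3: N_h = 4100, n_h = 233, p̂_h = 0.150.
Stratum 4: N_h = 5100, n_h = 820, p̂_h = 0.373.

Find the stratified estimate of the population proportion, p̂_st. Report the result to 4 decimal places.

N = 13200; stratum weights W_h = N_h/N.
p̂_st = Σ W_h p̂_h = (3600·0.457 + 400·0.203 + 4100·0.150 + 5100·0.373)/13200 = 0.32149

p̂_st ≈ 0.3215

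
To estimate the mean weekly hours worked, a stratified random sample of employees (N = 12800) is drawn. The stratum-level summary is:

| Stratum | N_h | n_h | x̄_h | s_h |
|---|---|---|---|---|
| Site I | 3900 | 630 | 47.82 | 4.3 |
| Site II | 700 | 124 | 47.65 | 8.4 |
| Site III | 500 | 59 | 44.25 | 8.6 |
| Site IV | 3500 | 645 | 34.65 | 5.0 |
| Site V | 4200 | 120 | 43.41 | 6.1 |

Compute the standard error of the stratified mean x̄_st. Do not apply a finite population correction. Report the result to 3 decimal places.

SE(x̄_st) ≈ 0.206

V̂(x̄_st) = Σ W_h² s_h²/n_h, with W_h = N_h/N and N = 12800:
  stratum Site I: (3900/12800)²·4.3²/630 = 0.00272462
  stratum Site II: (700/12800)²·8.4²/124 = 0.00170182
  stratum Site III: (500/12800)²·8.6²/59 = 0.00191278
  stratum Site IV: (3500/12800)²·5.0²/645 = 0.00289799
  stratum Site V: (4200/12800)²·6.1²/120 = 0.0333854
V̂(x̄_st) = 0.0426226
SE(x̄_st) = √0.0426226 = 0.206453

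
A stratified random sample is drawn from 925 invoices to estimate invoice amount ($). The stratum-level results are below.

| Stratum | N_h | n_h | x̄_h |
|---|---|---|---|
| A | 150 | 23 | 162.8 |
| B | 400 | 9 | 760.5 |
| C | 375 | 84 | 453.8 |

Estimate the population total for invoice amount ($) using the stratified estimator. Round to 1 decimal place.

τ̂_st ≈ 498795.0

τ̂_st = Σ N_h x̄_h = 150·162.8 + 400·760.5 + 375·453.8 = 498795.0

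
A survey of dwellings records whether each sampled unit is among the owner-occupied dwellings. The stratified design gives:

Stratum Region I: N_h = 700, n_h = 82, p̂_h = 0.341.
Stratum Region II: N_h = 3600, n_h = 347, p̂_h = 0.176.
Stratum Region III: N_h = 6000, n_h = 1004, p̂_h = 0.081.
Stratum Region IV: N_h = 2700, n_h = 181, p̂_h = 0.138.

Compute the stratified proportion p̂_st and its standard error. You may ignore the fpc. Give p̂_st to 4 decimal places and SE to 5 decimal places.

p̂_st ≈ 0.1331, SE ≈ 0.00919

N = 13000; stratum weights W_h = N_h/N.
p̂_st = Σ W_h p̂_h = (700·0.341 + 3600·0.176 + 6000·0.081 + 2700·0.138)/13000 = 0.13315
V̂(p̂_st) = Σ W_h² p̂_h(1−p̂_h)/(n_h−1):
  stratum Region I: (700/13000)²·0.341·0.659/81 = 8.04385e-06
  stratum Region II: (3600/13000)²·0.176·0.824/346 = 3.21427e-05
  stratum Region III: (6000/13000)²·0.081·0.919/1003 = 1.58094e-05
  stratum Region IV: (2700/13000)²·0.138·0.862/180 = 2.85072e-05
V̂(p̂_st) = 8.45031e-05; SE = √V̂ = 0.00919256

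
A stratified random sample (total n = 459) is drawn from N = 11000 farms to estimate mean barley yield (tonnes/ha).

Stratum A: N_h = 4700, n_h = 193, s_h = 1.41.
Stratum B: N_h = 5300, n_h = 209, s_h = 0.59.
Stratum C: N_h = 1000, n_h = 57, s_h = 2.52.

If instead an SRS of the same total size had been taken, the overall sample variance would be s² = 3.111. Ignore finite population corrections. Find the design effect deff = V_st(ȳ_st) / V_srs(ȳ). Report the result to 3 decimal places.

deff ≈ 0.470

V̂(ȳ_st) = Σ W_h² s_h²/n_h, with W_h = N_h/N and N = 11000:
  stratum A: (4700/11000)²·1.41²/193 = 0.00188058
  stratum B: (5300/11000)²·0.59²/209 = 0.000386655
  stratum C: (1000/11000)²·2.52²/57 = 0.000920748
V_st = 0.00318798
V_srs = s²/n = 3.111/459 = 0.00677778
deff = V_st / V_srs = 0.00318798/0.00677778 = 0.4704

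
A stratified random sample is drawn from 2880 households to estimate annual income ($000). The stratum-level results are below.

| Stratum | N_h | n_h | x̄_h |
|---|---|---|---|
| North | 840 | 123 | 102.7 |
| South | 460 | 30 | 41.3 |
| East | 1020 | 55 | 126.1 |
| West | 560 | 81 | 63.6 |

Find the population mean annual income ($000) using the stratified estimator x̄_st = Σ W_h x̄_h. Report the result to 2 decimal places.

N = Σ N_h = 2880. Stratum weights W_h = N_h/N.
x̄_st = (840·102.7 + 460·41.3 + 1020·126.1 + 560·63.6) / 2880 = 93.5778

x̄_st ≈ 93.58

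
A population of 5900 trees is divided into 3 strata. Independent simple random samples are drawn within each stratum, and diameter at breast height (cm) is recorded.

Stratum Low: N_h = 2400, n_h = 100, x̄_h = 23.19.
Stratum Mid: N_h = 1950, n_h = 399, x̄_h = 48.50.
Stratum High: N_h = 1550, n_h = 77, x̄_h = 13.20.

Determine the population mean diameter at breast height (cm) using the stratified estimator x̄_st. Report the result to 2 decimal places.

x̄_st ≈ 28.93

N = Σ N_h = 5900. Stratum weights W_h = N_h/N.
x̄_st = (2400·23.19 + 1950·48.50 + 1550·13.20) / 5900 = 28.9307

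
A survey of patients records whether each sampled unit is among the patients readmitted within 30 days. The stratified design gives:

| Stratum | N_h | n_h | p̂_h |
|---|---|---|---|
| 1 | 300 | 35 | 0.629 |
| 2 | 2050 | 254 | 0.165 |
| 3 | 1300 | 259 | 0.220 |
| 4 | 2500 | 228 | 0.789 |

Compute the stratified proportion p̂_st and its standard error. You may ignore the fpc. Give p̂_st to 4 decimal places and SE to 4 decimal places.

p̂_st ≈ 0.4529, SE ≈ 0.0151

N = 6150; stratum weights W_h = N_h/N.
p̂_st = Σ W_h p̂_h = (300·0.629 + 2050·0.165 + 1300·0.220 + 2500·0.789)/6150 = 0.45292
V̂(p̂_st) = Σ W_h² p̂_h(1−p̂_h)/(n_h−1):
  stratum 1: (300/6150)²·0.629·0.371/34 = 1.63319e-05
  stratum 2: (2050/6150)²·0.165·0.835/253 = 6.05072e-05
  stratum 3: (1300/6150)²·0.220·0.780/258 = 2.9719e-05
  stratum 4: (2500/6150)²·0.789·0.211/227 = 0.000121189
V̂(p̂_st) = 0.000227747; SE = √V̂ = 0.0150913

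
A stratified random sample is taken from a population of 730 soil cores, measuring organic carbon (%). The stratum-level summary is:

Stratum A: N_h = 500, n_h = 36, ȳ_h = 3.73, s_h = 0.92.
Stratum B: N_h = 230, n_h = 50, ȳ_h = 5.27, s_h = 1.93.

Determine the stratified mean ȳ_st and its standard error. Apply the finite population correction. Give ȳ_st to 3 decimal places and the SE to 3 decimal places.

ȳ_st = Σ W_h ȳ_h = (500·3.73 + 230·5.27)/730 = 4.21521
V̂(ȳ_st) = Σ W_h² (1 − n_h/N_h) s_h²/n_h, with W_h = N_h/N and N = 730:
  stratum A: (500/730)²·(1 − 36/500)·0.92²/36 = 0.0102356
  stratum B: (230/730)²·(1 − 50/230)·1.93²/50 = 0.00578761
V̂(ȳ_st) = 0.0160233
SE(ȳ_st) = √0.0160233 = 0.126583

ȳ_st ≈ 4.215, SE ≈ 0.127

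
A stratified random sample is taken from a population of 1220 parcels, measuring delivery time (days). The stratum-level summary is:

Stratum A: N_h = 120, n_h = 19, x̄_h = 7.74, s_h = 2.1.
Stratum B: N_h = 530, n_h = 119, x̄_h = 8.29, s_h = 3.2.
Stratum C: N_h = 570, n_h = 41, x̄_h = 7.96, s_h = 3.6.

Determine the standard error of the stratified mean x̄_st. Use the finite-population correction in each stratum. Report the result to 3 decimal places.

SE(x̄_st) ≈ 0.280

V̂(x̄_st) = Σ W_h² (1 − n_h/N_h) s_h²/n_h, with W_h = N_h/N and N = 1220:
  stratum A: (120/1220)²·(1 − 19/120)·2.1²/19 = 0.00189003
  stratum B: (530/1220)²·(1 − 119/530)·3.2²/119 = 0.0125936
  stratum C: (570/1220)²·(1 − 41/570)·3.6²/41 = 0.0640372
V̂(x̄_st) = 0.0785208
SE(x̄_st) = √0.0785208 = 0.280216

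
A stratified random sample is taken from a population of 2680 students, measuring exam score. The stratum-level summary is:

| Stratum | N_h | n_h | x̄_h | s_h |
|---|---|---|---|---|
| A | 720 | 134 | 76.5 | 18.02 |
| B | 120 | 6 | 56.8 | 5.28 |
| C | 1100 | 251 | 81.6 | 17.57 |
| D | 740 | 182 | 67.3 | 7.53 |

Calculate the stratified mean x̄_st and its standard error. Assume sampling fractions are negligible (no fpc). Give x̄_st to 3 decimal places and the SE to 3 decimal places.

x̄_st = Σ W_h x̄_h = (720·76.5 + 120·56.8 + 1100·81.6 + 740·67.3)/2680 = 75.17090
V̂(x̄_st) = Σ W_h² s_h²/n_h, with W_h = N_h/N and N = 2680:
  stratum A: (720/2680)²·18.02²/134 = 0.174904
  stratum B: (120/2680)²·5.28²/6 = 0.00931557
  stratum C: (1100/2680)²·17.57²/251 = 0.207198
  stratum D: (740/2680)²·7.53²/182 = 0.0237527
V̂(x̄_st) = 0.41517
SE(x̄_st) = √0.41517 = 0.644337

x̄_st ≈ 75.171, SE ≈ 0.644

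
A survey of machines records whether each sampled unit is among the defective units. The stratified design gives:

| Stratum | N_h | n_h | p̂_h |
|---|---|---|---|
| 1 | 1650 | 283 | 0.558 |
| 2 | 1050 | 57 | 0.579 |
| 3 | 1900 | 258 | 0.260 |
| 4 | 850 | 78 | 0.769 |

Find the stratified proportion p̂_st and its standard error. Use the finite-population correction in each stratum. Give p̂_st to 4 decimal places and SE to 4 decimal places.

p̂_st ≈ 0.4911, SE ≈ 0.0187

N = 5450; stratum weights W_h = N_h/N.
p̂_st = Σ W_h p̂_h = (1650·0.558 + 1050·0.579 + 1900·0.260 + 850·0.769)/5450 = 0.49106
V̂(p̂_st) = Σ W_h² (1 − n_h/N_h) p̂_h(1−p̂_h)/(n_h−1):
  stratum 1: (1650/5450)²·(1 − 283/1650)·0.558·0.442/282 = 6.64151e-05
  stratum 2: (1050/5450)²·(1 − 57/1050)·0.579·0.421/56 = 0.000152798
  stratum 3: (1900/5450)²·(1 − 258/1900)·0.260·0.740/257 = 7.86332e-05
  stratum 4: (850/5450)²·(1 − 78/850)·0.769·0.231/77 = 5.09672e-05
V̂(p̂_st) = 0.000348814; SE = √V̂ = 0.0186766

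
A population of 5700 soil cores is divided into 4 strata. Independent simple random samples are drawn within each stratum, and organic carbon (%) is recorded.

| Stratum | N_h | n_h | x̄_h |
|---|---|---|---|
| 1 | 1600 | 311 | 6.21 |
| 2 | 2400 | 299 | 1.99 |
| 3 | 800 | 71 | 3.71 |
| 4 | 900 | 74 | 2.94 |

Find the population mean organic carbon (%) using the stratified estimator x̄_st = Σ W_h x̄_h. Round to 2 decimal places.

N = Σ N_h = 5700. Stratum weights W_h = N_h/N.
x̄_st = (1600·6.21 + 2400·1.99 + 800·3.71 + 900·2.94) / 5700 = 3.5660

x̄_st ≈ 3.57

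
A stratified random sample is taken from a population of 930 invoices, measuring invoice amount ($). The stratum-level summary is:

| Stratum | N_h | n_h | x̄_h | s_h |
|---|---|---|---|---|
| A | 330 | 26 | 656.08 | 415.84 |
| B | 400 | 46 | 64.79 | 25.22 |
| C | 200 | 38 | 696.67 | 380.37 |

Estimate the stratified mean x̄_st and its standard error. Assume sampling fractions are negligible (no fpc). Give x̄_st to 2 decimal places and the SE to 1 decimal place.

x̄_st ≈ 410.49, SE ≈ 31.9

x̄_st = Σ W_h x̄_h = (330·656.08 + 400·64.79 + 200·696.67)/930 = 410.49075
V̂(x̄_st) = Σ W_h² s_h²/n_h, with W_h = N_h/N and N = 930:
  stratum A: (330/930)²·415.84²/26 = 837.416
  stratum B: (400/930)²·25.22²/46 = 2.55792
  stratum C: (200/930)²·380.37²/38 = 176.085
V̂(x̄_st) = 1016.06
SE(x̄_st) = √1016.06 = 31.8757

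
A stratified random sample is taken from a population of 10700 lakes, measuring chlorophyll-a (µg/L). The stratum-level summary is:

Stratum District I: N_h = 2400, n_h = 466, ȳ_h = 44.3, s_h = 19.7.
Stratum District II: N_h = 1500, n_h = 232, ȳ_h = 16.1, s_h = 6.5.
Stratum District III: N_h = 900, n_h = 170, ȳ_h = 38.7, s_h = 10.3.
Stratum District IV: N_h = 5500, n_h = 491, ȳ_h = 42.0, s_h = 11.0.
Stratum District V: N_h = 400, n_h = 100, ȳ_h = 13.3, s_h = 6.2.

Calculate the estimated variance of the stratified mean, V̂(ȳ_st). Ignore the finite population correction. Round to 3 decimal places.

V̂(ȳ_st) = Σ W_h² s_h²/n_h, with W_h = N_h/N and N = 10700:
  stratum District I: (2400/10700)²·19.7²/466 = 0.0418988
  stratum District II: (1500/10700)²·6.5²/232 = 0.00357893
  stratum District III: (900/10700)²·10.3²/170 = 0.00441512
  stratum District IV: (5500/10700)²·11.0²/491 = 0.0651121
  stratum District V: (400/10700)²·6.2²/100 = 0.0005372
V̂(ȳ_st) = 0.115542

V̂(ȳ_st) ≈ 0.116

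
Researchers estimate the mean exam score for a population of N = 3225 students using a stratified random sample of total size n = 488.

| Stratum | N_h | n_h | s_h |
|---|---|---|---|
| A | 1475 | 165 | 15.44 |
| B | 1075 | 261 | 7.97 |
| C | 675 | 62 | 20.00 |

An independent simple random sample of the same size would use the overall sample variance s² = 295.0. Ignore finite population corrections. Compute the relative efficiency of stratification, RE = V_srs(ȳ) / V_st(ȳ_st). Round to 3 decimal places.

V̂(ȳ_st) = Σ W_h² s_h²/n_h, with W_h = N_h/N and N = 3225:
  stratum A: (1475/3225)²·15.44²/165 = 0.302228
  stratum B: (1075/3225)²·7.97²/261 = 0.0270417
  stratum C: (675/3225)²·20.00²/62 = 0.282629
V_st = 0.611899
V_srs = s²/n = 295.0/488 = 0.604508
Relative efficiency = V_srs / V_st = 0.604508/0.611899 = 0.9879

RE ≈ 0.988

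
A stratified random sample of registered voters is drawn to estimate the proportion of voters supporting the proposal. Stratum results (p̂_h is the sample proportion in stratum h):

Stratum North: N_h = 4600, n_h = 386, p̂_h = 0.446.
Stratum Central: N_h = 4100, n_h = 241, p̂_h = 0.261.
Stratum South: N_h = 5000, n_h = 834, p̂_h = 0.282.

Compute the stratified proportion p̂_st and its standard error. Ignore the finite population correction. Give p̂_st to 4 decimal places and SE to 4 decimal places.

p̂_st ≈ 0.3308, SE ≈ 0.0133

N = 13700; stratum weights W_h = N_h/N.
p̂_st = Σ W_h p̂_h = (4600·0.446 + 4100·0.261 + 5000·0.282)/13700 = 0.33078
V̂(p̂_st) = Σ W_h² p̂_h(1−p̂_h)/(n_h−1):
  stratum North: (4600/13700)²·0.446·0.554/385 = 7.23533e-05
  stratum Central: (4100/13700)²·0.261·0.739/240 = 7.19781e-05
  stratum South: (5000/13700)²·0.282·0.718/833 = 3.23763e-05
V̂(p̂_st) = 0.000176708; SE = √V̂ = 0.0132931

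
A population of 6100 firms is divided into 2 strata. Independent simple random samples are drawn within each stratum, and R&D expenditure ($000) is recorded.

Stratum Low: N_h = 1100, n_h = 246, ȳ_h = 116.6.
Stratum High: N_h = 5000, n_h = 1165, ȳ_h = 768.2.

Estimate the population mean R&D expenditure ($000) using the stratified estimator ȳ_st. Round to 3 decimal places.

N = Σ N_h = 6100. Stratum weights W_h = N_h/N.
ȳ_st = (1100·116.6 + 5000·768.2) / 6100 = 650.69836

ȳ_st ≈ 650.698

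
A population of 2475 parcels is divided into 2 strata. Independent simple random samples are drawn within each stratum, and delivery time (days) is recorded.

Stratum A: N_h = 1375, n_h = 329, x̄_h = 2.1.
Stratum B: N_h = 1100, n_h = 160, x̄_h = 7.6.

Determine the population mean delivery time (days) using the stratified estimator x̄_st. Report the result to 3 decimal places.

x̄_st ≈ 4.544

N = Σ N_h = 2475. Stratum weights W_h = N_h/N.
x̄_st = (1375·2.1 + 1100·7.6) / 2475 = 4.54444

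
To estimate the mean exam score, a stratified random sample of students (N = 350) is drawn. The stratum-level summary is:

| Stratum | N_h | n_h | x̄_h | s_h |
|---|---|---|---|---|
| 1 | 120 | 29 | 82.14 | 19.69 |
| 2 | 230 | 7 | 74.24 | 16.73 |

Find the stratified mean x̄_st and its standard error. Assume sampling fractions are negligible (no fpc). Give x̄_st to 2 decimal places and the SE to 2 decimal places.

x̄_st ≈ 76.95, SE ≈ 4.34

x̄_st = Σ W_h x̄_h = (120·82.14 + 230·74.24)/350 = 76.94857
V̂(x̄_st) = Σ W_h² s_h²/n_h, with W_h = N_h/N and N = 350:
  stratum 1: (120/350)²·19.69²/29 = 1.57152
  stratum 2: (230/350)²·16.73²/7 = 17.2669
V̂(x̄_st) = 18.8384
SE(x̄_st) = √18.8384 = 4.34032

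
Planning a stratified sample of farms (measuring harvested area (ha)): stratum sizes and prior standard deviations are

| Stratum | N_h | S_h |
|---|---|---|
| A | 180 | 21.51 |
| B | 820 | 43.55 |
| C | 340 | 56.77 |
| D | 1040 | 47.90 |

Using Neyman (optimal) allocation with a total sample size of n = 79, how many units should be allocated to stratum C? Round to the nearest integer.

Neyman allocation: n_h = n · N_h S_h / Σ N_i S_i, with n = 79.
  stratum A: N_h·S_h = 180·21.51 = 3871.80
  stratum B: N_h·S_h = 820·43.55 = 35711.00
  stratum C: N_h·S_h = 340·56.77 = 19301.80
  stratum D: N_h·S_h = 1040·47.90 = 49816.00
Σ N_h S_h = 108700.60
n for stratum C = 79·19301.80/108700.60 = 14.028 → 14

14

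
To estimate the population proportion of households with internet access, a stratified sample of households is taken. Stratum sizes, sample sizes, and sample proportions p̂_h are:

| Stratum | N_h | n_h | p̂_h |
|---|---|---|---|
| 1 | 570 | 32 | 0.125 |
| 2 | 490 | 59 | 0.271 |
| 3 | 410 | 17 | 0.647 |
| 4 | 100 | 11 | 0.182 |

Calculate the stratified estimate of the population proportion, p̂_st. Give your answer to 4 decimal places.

p̂_st ≈ 0.3105

N = 1570; stratum weights W_h = N_h/N.
p̂_st = Σ W_h p̂_h = (570·0.125 + 490·0.271 + 410·0.647 + 100·0.182)/1570 = 0.31052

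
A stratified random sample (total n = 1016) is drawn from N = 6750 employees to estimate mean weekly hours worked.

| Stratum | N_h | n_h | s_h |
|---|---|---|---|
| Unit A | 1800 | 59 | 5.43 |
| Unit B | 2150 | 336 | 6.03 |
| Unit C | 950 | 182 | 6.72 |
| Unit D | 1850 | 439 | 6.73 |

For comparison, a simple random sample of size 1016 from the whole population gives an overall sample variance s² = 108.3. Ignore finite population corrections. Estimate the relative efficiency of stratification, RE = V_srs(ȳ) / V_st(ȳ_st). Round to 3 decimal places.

V̂(ȳ_st) = Σ W_h² s_h²/n_h, with W_h = N_h/N and N = 6750:
  stratum Unit A: (1800/6750)²·5.43²/59 = 0.0355374
  stratum Unit B: (2150/6750)²·6.03²/336 = 0.010979
  stratum Unit C: (950/6750)²·6.72²/182 = 0.00491481
  stratum Unit D: (1850/6750)²·6.73²/439 = 0.00775
V_st = 0.0591812
V_srs = s²/n = 108.3/1016 = 0.106594
Relative efficiency = V_srs / V_st = 0.106594/0.0591812 = 1.8012

RE ≈ 1.801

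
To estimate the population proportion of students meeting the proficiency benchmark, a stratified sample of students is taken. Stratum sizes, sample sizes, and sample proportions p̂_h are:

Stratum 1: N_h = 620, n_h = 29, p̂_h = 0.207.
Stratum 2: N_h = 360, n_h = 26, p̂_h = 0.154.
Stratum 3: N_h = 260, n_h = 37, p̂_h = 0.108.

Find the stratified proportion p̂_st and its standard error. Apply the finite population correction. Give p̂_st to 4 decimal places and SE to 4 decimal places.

p̂_st ≈ 0.1709, SE ≈ 0.0437

N = 1240; stratum weights W_h = N_h/N.
p̂_st = Σ W_h p̂_h = (620·0.207 + 360·0.154 + 260·0.108)/1240 = 0.17085
V̂(p̂_st) = Σ W_h² (1 − n_h/N_h) p̂_h(1−p̂_h)/(n_h−1):
  stratum 1: (620/1240)²·(1 − 29/620)·0.207·0.793/28 = 0.00139708
  stratum 2: (360/1240)²·(1 − 26/360)·0.154·0.846/25 = 0.000407527
  stratum 3: (260/1240)²·(1 − 37/260)·0.108·0.892/36 = 0.000100907
V̂(p̂_st) = 0.00190551; SE = √V̂ = 0.0436522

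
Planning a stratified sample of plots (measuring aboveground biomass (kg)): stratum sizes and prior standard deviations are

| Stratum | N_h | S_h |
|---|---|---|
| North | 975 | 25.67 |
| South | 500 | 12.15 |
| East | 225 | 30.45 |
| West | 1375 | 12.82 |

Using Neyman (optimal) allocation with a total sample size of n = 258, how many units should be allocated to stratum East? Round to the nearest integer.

Neyman allocation: n_h = n · N_h S_h / Σ N_i S_i, with n = 258.
  stratum North: N_h·S_h = 975·25.67 = 25028.25
  stratum South: N_h·S_h = 500·12.15 = 6075.00
  stratum East: N_h·S_h = 225·30.45 = 6851.25
  stratum West: N_h·S_h = 1375·12.82 = 17627.50
Σ N_h S_h = 55582.00
n for stratum East = 258·6851.25/55582.00 = 31.802 → 32

32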